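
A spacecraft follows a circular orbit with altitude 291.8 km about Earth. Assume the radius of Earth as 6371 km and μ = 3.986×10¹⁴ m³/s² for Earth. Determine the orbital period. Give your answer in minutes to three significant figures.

T ≈ 90.2 minutes

r = 6371 + 291.8 = 6662.8 km = 6.6628×10⁶ m.
Kepler's third law: T = 2π√(r³/μ) = 2π√((6.663×10⁶)³ / 3.986×10¹⁴).
r³/μ = 7.420×10⁵ s², so T = 2π × 8.614×10² = 5.412×10³ s.
Converting: 5.412×10³ s ÷ 60.00 = 90.21 minutes.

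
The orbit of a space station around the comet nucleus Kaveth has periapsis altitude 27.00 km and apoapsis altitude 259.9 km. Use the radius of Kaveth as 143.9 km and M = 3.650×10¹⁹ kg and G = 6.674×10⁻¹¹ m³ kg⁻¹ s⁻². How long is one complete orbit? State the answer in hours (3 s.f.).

μ = GM = 6.674×10⁻¹¹ × 3.650×10¹⁹ = 2.436×10⁹ m³/s².
r_p = 143.9 + 27.00 = 170.90 km = 1.7090×10⁵ m.
r_a = 143.9 + 259.9 = 403.80 km = 4.0380×10⁵ m.
Semi-major axis a = (r_p + r_a)/2 = (170.90 + 403.80)/2 = 287.35 km = 2.873×10⁵ m.
By Kepler's third law T = 2π√(a³/μ) = 2π × 3.121×10³ = 1.961×10⁴ s.
= 5.447 hours.

T ≈ 5.45 hours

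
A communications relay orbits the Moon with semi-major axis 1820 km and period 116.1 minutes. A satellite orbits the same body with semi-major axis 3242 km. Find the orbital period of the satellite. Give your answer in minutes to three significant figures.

T₂ ≈ 276 minutes

Kepler's third law: T² ∝ a³, so T₂ = T₁ (a₂/a₁)^(3/2).
a₂/a₁ = 1.781, (a₂/a₁)^(3/2) = 2.377.
T₂ = 116.1 × 2.377 = 276.0 minutes.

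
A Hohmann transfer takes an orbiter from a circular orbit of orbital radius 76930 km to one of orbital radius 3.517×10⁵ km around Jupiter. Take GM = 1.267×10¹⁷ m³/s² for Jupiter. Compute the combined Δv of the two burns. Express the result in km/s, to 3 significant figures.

Δv_total ≈ 19.0 km/s

r₁ = 76930 km = 7.693×10⁷ m.
r₂ = 3.517×10⁵ km = 3.517×10⁸ m.
Transfer ellipse a_t = (r₁ + r₂)/2 = 2.143×10⁸ m.
At r₁: circular v_c1 = √(μ/r₁) = 40580 m/s; transfer-perijove v_p = √[μ(2/r₁ − 1/a_t)] = 51990 m/s.
Δv₁ = v_p − v_c1 = 11410 m/s.
At r₂: circular v_c2 = √(μ/r₂) = 18980 m/s; transfer-apojove v_a = √[μ(2/r₂ − 1/a_t)] = 11370 m/s.
Δv₂ = v_c2 − v_a = 7609 m/s.
Total Δv = Δv₁ + Δv₂ = 19010 m/s = 19.01 km/s.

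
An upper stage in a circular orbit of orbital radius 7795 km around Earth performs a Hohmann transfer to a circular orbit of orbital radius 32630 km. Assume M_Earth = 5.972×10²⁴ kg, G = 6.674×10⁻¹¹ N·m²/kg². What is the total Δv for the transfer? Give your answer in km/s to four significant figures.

Δv_total ≈ 3.259 km/s

μ = GM = 6.674×10⁻¹¹ × 5.972×10²⁴ = 3.986×10¹⁴ m³/s².
r₁ = 7795 km = 7.795×10⁶ m.
r₂ = 32630 km = 3.263×10⁷ m.
Transfer ellipse a_t = (r₁ + r₂)/2 = 2.021×10⁷ m.
At r₁: circular v_c1 = √(μ/r₁) = 7151 m/s; transfer-perigee v_p = √[μ(2/r₁ − 1/a_t)] = 9085 m/s.
Δv₁ = v_p − v_c1 = 1935 m/s.
At r₂: circular v_c2 = √(μ/r₂) = 3495 m/s; transfer-apogee v_a = √[μ(2/r₂ − 1/a_t)] = 2170 m/s.
Δv₂ = v_c2 − v_a = 1325 m/s.
Total Δv = Δv₁ + Δv₂ = 3259 m/s = 3.259 km/s.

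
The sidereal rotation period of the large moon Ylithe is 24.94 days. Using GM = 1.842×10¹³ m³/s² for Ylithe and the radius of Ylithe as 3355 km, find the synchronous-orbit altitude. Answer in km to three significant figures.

h_sync ≈ 1.26×10⁵ km

T = 24.94 days = 2.155×10⁶ s.
A synchronous orbit has period T, so by Kepler's third law a = (μT²/4π²)^(1/3).
μT²/4π² = 1.842×10¹³ × (2.155×10⁶)² / 39.48 = 2.166×10²⁴ m³.
a = 1.294×10⁸ m = 1.2939×10⁵ km.
Altitude h = a − R = 1.2939×10⁵ − 3355 = 1.2604×10⁵ km.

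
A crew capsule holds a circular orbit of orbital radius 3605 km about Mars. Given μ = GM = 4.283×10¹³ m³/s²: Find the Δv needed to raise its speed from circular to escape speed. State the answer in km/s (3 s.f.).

r = 3605 km = 3.605×10⁶ m.
Circular speed v_c = √(μ/r) = 3447 m/s.
Escape speed v_esc = √(2μ/r) = √2 × v_c = 4875 m/s.
Δv = v_esc − v_c = 1428 m/s = 1.428 km/s.

Δv ≈ 1.43 km/s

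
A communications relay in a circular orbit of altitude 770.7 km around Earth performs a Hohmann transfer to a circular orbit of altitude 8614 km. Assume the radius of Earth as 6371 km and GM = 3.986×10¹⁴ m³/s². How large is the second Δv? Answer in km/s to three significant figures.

Δv ≈ 1.01 km/s

r₁ = 6371 + 770.7 = 7141.7 km = 7.1417×10⁶ m.
r₂ = 6371 + 8614 = 14985 km = 1.4985×10⁷ m.
Transfer ellipse a_t = (r₁ + r₂)/2 = 1.106×10⁷ m.
At r₁: circular v_c1 = √(μ/r₁) = 7471 m/s; transfer-perigee v_p = √[μ(2/r₁ − 1/a_t)] = 8695 m/s.
At r₂: circular v_c2 = √(μ/r₂) = 5158 m/s; transfer-apogee v_a = √[μ(2/r₂ − 1/a_t)] = 4144 m/s.
Δv₂ = v_c2 − v_a = 1014 m/s.
= 1.014 km/s.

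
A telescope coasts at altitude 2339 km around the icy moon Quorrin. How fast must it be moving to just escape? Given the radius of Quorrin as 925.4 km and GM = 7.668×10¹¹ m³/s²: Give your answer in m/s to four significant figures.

v_esc ≈ 685.4 m/s

r = 925.4 + 2339 = 3264.4 km = 3.2644×10⁶ m.
Escape speed v_esc = √(2μ/r) = √(2 × 7.668×10¹¹ / 3.264×10⁶) = √(4.698×10⁵) = 685.4 m/s.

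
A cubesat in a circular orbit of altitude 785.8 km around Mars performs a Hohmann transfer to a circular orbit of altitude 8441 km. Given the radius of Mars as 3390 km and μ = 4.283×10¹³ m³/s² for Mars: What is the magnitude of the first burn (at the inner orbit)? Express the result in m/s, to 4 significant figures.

r₁ = 3390 + 785.8 = 4175.8 km = 4.1758×10⁶ m.
r₂ = 3390 + 8441 = 11831 km = 1.1831×10⁷ m.
Transfer ellipse a_t = (r₁ + r₂)/2 = 8.003×10⁶ m.
At r₁: circular v_c1 = √(μ/r₁) = 3203 m/s; transfer-periapsis v_p = √[μ(2/r₁ − 1/a_t)] = 3894 m/s.
Δv₁ = v_p − v_c1 = 691.2 m/s.

Δv ≈ 691.2 m/s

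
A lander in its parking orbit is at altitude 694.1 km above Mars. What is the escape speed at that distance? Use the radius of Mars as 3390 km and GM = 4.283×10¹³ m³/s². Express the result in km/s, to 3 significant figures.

r = 3390 + 694.1 = 4084.1 km = 4.0841×10⁶ m.
Escape speed v_esc = √(2μ/r) = √(2 × 4.283×10¹³ / 4.084×10⁶) = √(2.097×10⁷) = 4580 m/s.
= 4.580 km/s.

v_esc ≈ 4.58 km/s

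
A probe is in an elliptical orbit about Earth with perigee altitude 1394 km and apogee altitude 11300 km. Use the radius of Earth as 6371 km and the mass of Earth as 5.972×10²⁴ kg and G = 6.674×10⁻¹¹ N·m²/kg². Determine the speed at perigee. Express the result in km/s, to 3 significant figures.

μ = GM = 6.674×10⁻¹¹ × 5.972×10²⁴ = 3.986×10¹⁴ m³/s².
r_p = 6371 + 1394 = 7765.0 km = 7.7650×10⁶ m.
r_a = 6371 + 11300 = 17671 km = 1.7671×10⁷ m.
Semi-major axis a = (r_p + r_a)/2 = 12718 km = 1.272×10⁷ m.
Vis-viva: v² = μ(2/r − 1/a) = 3.986×10¹⁴ × (2.576×10⁻⁷ − 7.863×10⁻⁸) = 7.132×10⁷ m²/s².
v = 8445 m/s = 8.445 km/s.

v ≈ 8.45 km/s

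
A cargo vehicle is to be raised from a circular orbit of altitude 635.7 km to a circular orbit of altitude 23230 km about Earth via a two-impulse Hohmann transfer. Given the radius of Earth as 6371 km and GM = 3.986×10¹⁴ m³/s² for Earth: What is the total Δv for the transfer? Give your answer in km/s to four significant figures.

Δv_total ≈ 3.448 km/s

r₁ = 6371 + 635.7 = 7006.7 km = 7.0067×10⁶ m.
r₂ = 6371 + 23230 = 29601 km = 2.9601×10⁷ m.
Transfer ellipse a_t = (r₁ + r₂)/2 = 1.830×10⁷ m.
At r₁: circular v_c1 = √(μ/r₁) = 7542 m/s; transfer-perigee v_p = √[μ(2/r₁ − 1/a_t)] = 9592 m/s.
Δv₁ = v_p − v_c1 = 2049 m/s.
At r₂: circular v_c2 = √(μ/r₂) = 3670 m/s; transfer-apogee v_a = √[μ(2/r₂ − 1/a_t)] = 2270 m/s.
Δv₂ = v_c2 − v_a = 1399 m/s.
Total Δv = Δv₁ + Δv₂ = 3448 m/s = 3.448 km/s.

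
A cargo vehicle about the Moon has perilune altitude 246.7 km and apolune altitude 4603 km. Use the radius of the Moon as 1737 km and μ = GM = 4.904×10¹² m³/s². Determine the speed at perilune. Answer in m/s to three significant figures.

r_p = 1737 + 246.7 = 1983.7 km = 1.9837×10⁶ m.
r_a = 1737 + 4603 = 6340.0 km = 6.3400×10⁶ m.
Semi-major axis a = (r_p + r_a)/2 = 4161.9 km = 4.162×10⁶ m.
Vis-viva: v² = μ(2/r − 1/a) = 4.904×10¹² × (1.008×10⁻⁶ − 2.403×10⁻⁷) = 3.766×10⁶ m²/s².
v = 1941 m/s.

v ≈ 1940 m/s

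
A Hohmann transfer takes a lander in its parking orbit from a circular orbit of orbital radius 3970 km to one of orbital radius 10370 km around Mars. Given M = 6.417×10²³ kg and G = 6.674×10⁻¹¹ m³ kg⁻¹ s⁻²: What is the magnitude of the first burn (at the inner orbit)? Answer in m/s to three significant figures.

Δv ≈ 666 m/s

μ = GM = 6.674×10⁻¹¹ × 6.417×10²³ = 4.283×10¹³ m³/s².
r₁ = 3970 km = 3.970×10⁶ m.
r₂ = 10370 km = 1.037×10⁷ m.
Transfer ellipse a_t = (r₁ + r₂)/2 = 7.170×10⁶ m.
At r₁: circular v_c1 = √(μ/r₁) = 3284 m/s; transfer-periapsis v_p = √[μ(2/r₁ − 1/a_t)] = 3950 m/s.
Δv₁ = v_p − v_c1 = 665.5 m/s.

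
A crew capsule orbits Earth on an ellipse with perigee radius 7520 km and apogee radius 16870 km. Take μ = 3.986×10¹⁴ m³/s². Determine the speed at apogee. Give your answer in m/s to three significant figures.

Semi-major axis a = (r_p + r_a)/2 = 12195 km = 1.220×10⁷ m.
Vis-viva: v² = μ(2/r − 1/a) = 3.986×10¹⁴ × (1.186×10⁻⁷ − 8.200×10⁻⁸) = 1.457×10⁷ m²/s².
v = 3817 m/s.

v ≈ 3820 m/s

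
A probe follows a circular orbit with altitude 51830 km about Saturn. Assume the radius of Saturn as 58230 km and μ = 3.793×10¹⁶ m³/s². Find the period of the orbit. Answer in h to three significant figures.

T ≈ 10.3 h

r = 58230 + 51830 = 110060 km = 1.1006×10⁸ m.
Kepler's third law: T = 2π√(r³/μ) = 2π√((1.101×10⁸)³ / 3.793×10¹⁶).
r³/μ = 3.515×10⁷ s², so T = 2π × 5.929×10³ = 3.725×10⁴ s.
Converting: 3.725×10⁴ s ÷ 3600 = 10.35 h.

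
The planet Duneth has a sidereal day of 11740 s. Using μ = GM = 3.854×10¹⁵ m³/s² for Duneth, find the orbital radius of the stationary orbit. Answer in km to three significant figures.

A synchronous orbit has period T, so by Kepler's third law a = (μT²/4π²)^(1/3).
μT²/4π² = 3.854×10¹⁵ × (1.174×10⁴)² / 39.48 = 1.346×10²² m³.
a = 2.378×10⁷ m = 23785 km.

r_sync ≈ 23800 km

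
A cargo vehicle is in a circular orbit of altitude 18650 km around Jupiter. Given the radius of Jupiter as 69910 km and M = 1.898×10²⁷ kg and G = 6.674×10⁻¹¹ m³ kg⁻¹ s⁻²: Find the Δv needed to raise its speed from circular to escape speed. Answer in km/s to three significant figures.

Δv ≈ 15.7 km/s

μ = GM = 6.674×10⁻¹¹ × 1.898×10²⁷ = 1.267×10¹⁷ m³/s².
r = 69910 + 18650 = 88560 km = 8.8560×10⁷ m.
Circular speed v_c = √(μ/r) = 37820 m/s.
Escape speed v_esc = √(2μ/r) = √2 × v_c = 53490 m/s.
Δv = v_esc − v_c = 15670 m/s = 15.67 km/s.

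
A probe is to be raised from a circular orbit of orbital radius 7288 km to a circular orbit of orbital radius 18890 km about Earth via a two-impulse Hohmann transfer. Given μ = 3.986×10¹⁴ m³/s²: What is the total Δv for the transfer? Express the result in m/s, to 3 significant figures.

r₁ = 7288 km = 7.288×10⁶ m.
r₂ = 18890 km = 1.889×10⁷ m.
Transfer ellipse a_t = (r₁ + r₂)/2 = 1.309×10⁷ m.
At r₁: circular v_c1 = √(μ/r₁) = 7395 m/s; transfer-perigee v_p = √[μ(2/r₁ − 1/a_t)] = 8884 m/s.
Δv₁ = v_p − v_c1 = 1489 m/s.
At r₂: circular v_c2 = √(μ/r₂) = 4594 m/s; transfer-apogee v_a = √[μ(2/r₂ − 1/a_t)] = 3428 m/s.
Δv₂ = v_c2 − v_a = 1166 m/s.
Total Δv = Δv₁ + Δv₂ = 2655 m/s.

Δv_total ≈ 2650 m/s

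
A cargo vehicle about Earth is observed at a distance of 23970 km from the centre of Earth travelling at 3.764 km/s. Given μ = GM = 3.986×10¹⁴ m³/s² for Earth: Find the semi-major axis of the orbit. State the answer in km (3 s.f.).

a ≈ 20900 km

r = 2.397×10⁷ m.
Vis-viva rearranged: 1/a = 2/r − v²/μ = 8.344×10⁻⁸ − 3.554×10⁻⁸ = 4.789×10⁻⁸ m⁻¹.
a = 2.088×10⁷ m = 20879 km.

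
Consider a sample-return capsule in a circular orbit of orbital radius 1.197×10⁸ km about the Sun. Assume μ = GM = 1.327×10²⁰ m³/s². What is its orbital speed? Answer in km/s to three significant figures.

r = 1.197×10⁸ km = 1.197×10¹¹ m.
For a circular orbit v = √(μ/r) = √(1.327×10²⁰ / 1.197×10¹¹) = √(1.109×10⁹) = 33300 m/s.
That is 33.30 km/s.

v ≈ 33.3 km/s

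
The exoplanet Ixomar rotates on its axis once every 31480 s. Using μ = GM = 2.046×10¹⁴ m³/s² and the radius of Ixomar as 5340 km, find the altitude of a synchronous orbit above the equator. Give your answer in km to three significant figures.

A synchronous orbit has period T, so by Kepler's third law a = (μT²/4π²)^(1/3).
μT²/4π² = 2.046×10¹⁴ × (3.148×10⁴)² / 39.48 = 5.136×10²¹ m³.
a = 1.725×10⁷ m = 17253 km.
Altitude h = a − R = 17253 − 5340 = 11913 km.

h_sync ≈ 11900 km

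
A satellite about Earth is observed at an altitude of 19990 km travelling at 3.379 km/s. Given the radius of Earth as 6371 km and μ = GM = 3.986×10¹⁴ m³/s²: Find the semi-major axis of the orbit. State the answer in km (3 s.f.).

a ≈ 21200 km

r = 6371 + 19990 = 26361 km = 2.636×10⁷ m.
Vis-viva rearranged: 1/a = 2/r − v²/μ = 7.587×10⁻⁸ − 2.864×10⁻⁸ = 4.723×10⁻⁸ m⁻¹.
a = 2.118×10⁷ m = 21175 km.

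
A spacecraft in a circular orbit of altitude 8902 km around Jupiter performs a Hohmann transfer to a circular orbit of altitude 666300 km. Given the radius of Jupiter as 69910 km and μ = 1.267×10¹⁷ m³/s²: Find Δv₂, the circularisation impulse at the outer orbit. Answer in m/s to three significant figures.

Δv ≈ 7350 m/s

r₁ = 69910 + 8902 = 78812 km = 7.8812×10⁷ m.
r₂ = 69910 + 666300 = 736210 km = 7.3621×10⁸ m.
Transfer ellipse a_t = (r₁ + r₂)/2 = 4.075×10⁸ m.
At r₁: circular v_c1 = √(μ/r₁) = 40100 m/s; transfer-perijove v_p = √[μ(2/r₁ − 1/a_t)] = 53890 m/s.
At r₂: circular v_c2 = √(μ/r₂) = 13120 m/s; transfer-apojove v_a = √[μ(2/r₂ − 1/a_t)] = 5769 m/s.
Δv₂ = v_c2 − v_a = 7349 m/s.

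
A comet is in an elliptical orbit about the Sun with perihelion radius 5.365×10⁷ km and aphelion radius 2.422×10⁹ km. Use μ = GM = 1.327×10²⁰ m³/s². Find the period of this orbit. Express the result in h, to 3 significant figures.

Semi-major axis a = (r_p + r_a)/2 = (5.3650×10⁷ + 2.4220×10⁹)/2 = 1.2378×10⁹ km = 1.238×10¹² m.
By Kepler's third law T = 2π√(a³/μ) = 2π × 1.196×10⁸ = 7.512×10⁸ s.
= 2.087×10⁵ h.

T ≈ 209000 h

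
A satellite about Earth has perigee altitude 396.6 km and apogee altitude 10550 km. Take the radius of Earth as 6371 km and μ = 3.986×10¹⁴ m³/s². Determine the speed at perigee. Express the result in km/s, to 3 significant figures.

v ≈ 9.17 km/s

r_p = 6371 + 396.6 = 6767.6 km = 6.7676×10⁶ m.
r_a = 6371 + 10550 = 16921 km = 1.6921×10⁷ m.
Semi-major axis a = (r_p + r_a)/2 = 11844 km = 1.184×10⁷ m.
Vis-viva: v² = μ(2/r − 1/a) = 3.986×10¹⁴ × (2.955×10⁻⁷ − 8.443×10⁻⁸) = 8.414×10⁷ m²/s².
v = 9173 m/s = 9.173 km/s.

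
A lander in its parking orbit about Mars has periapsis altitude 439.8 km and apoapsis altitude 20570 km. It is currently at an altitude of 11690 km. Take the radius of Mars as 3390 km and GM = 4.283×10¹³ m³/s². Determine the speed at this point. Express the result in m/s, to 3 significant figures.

r_p = 3390 + 439.8 = 3829.8 km = 3.8298×10⁶ m.
r_a = 3390 + 20570 = 23960 km = 2.3960×10⁷ m.
r = 3390 + 11690 = 15080 km = 1.508×10⁷ m.
Semi-major axis a = (r_p + r_a)/2 = 13895 km = 1.389×10⁷ m.
Vis-viva: v² = μ(2/r − 1/a) = 4.283×10¹³ × (1.326×10⁻⁷ − 7.197×10⁻⁸) = 2.598×10⁶ m²/s².
v = 1612 m/s.

v ≈ 1610 m/s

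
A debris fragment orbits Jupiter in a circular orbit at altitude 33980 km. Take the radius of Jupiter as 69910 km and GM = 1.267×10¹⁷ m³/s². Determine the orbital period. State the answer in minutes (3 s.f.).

r = 69910 + 33980 = 103890 km = 1.0389×10⁸ m.
Kepler's third law: T = 2π√(r³/μ) = 2π√((1.039×10⁸)³ / 1.267×10¹⁷).
r³/μ = 8.850×10⁶ s², so T = 2π × 2.975×10³ = 1.869×10⁴ s.
Converting: 1.869×10⁴ s ÷ 60.00 = 311.5 minutes.

T ≈ 312 minutes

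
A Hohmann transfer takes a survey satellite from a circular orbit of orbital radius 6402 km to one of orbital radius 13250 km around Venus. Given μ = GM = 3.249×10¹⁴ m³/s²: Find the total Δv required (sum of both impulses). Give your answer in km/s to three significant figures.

r₁ = 6402 km = 6.402×10⁶ m.
r₂ = 13250 km = 1.325×10⁷ m.
Transfer ellipse a_t = (r₁ + r₂)/2 = 9.826×10⁶ m.
At r₁: circular v_c1 = √(μ/r₁) = 7124 m/s; transfer-periapsis v_p = √[μ(2/r₁ − 1/a_t)] = 8272 m/s.
Δv₁ = v_p − v_c1 = 1149 m/s.
At r₂: circular v_c2 = √(μ/r₂) = 4952 m/s; transfer-apoapsis v_a = √[μ(2/r₂ − 1/a_t)] = 3997 m/s.
Δv₂ = v_c2 − v_a = 954.8 m/s.
Total Δv = Δv₁ + Δv₂ = 2103 m/s = 2.103 km/s.

Δv_total ≈ 2.10 km/s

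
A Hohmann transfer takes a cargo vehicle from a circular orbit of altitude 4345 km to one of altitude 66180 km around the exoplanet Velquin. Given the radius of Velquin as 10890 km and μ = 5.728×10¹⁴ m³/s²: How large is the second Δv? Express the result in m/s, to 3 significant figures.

Δv ≈ 1160 m/s

r₁ = 10890 + 4345 = 15235 km = 1.5235×10⁷ m.
r₂ = 10890 + 66180 = 77070 km = 7.7070×10⁷ m.
Transfer ellipse a_t = (r₁ + r₂)/2 = 4.615×10⁷ m.
At r₁: circular v_c1 = √(μ/r₁) = 6132 m/s; transfer-periapsis v_p = √[μ(2/r₁ − 1/a_t)] = 7924 m/s.
At r₂: circular v_c2 = √(μ/r₂) = 2726 m/s; transfer-apoapsis v_a = √[μ(2/r₂ − 1/a_t)] = 1566 m/s.
Δv₂ = v_c2 − v_a = 1160 m/s.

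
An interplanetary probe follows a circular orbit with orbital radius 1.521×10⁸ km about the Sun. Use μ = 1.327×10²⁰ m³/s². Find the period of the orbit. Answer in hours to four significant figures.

T ≈ 8987 hours

r = 1.521×10⁸ km = 1.521×10¹¹ m.
Kepler's third law: T = 2π√(r³/μ) = 2π√((1.521×10¹¹)³ / 1.327×10²⁰).
r³/μ = 2.652×10¹³ s², so T = 2π × 5.149×10⁶ = 3.235×10⁷ s.
Converting: 3.235×10⁷ s ÷ 3600 = 8987 hours.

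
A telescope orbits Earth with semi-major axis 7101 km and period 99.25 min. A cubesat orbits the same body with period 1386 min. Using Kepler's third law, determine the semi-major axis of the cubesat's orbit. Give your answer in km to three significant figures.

Kepler's third law: a³ ∝ T², so a₂ = a₁ (T₂/T₁)^(2/3).
T₂/T₁ = 13.96, (T₂/T₁)^(2/3) = 5.799.
a₂ = 7101 × 5.799 = 41180 km.

a₂ ≈ 41200 km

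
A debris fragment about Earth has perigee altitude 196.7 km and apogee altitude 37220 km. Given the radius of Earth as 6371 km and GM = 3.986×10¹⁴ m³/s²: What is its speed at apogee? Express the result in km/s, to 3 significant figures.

v ≈ 1.55 km/s

r_p = 6371 + 196.7 = 6567.7 km = 6.5677×10⁶ m.
r_a = 6371 + 37220 = 43591 km = 4.3591×10⁷ m.
Semi-major axis a = (r_p + r_a)/2 = 25079 km = 2.508×10⁷ m.
Vis-viva: v² = μ(2/r − 1/a) = 3.986×10¹⁴ × (4.588×10⁻⁸ − 3.987×10⁻⁸) = 2.395×10⁶ m²/s².
v = 1547 m/s = 1.547 km/s.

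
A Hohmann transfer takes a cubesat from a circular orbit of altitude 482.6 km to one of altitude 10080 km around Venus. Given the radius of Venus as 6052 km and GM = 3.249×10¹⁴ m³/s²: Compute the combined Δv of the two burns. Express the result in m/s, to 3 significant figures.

Δv_total ≈ 2440 m/s

r₁ = 6052 + 482.6 = 6534.6 km = 6.5346×10⁶ m.
r₂ = 6052 + 10080 = 16132 km = 1.6132×10⁷ m.
Transfer ellipse a_t = (r₁ + r₂)/2 = 1.133×10⁷ m.
At r₁: circular v_c1 = √(μ/r₁) = 7051 m/s; transfer-periapsis v_p = √[μ(2/r₁ − 1/a_t)] = 8413 m/s.
Δv₁ = v_p − v_c1 = 1361 m/s.
At r₂: circular v_c2 = √(μ/r₂) = 4488 m/s; transfer-apoapsis v_a = √[μ(2/r₂ − 1/a_t)] = 3408 m/s.
Δv₂ = v_c2 − v_a = 1080 m/s.
Total Δv = Δv₁ + Δv₂ = 2441 m/s.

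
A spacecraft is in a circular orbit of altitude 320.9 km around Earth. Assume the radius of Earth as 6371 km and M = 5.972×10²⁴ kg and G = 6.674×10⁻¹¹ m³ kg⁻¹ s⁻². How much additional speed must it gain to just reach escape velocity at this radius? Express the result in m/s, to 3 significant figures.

Δv ≈ 3200 m/s

μ = GM = 6.674×10⁻¹¹ × 5.972×10²⁴ = 3.986×10¹⁴ m³/s².
r = 6371 + 320.9 = 6691.9 km = 6.6919×10⁶ m.
Circular speed v_c = √(μ/r) = 7718 m/s.
Escape speed v_esc = √(2μ/r) = √2 × v_c = 10910 m/s.
Δv = v_esc − v_c = 3197 m/s.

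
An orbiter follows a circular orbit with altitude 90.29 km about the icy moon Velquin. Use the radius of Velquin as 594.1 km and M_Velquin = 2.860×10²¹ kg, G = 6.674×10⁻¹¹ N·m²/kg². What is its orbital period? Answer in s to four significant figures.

μ = GM = 6.674×10⁻¹¹ × 2.860×10²¹ = 1.909×10¹¹ m³/s².
r = 594.1 + 90.29 = 684.39 km = 6.8439×10⁵ m.
Kepler's third law: T = 2π√(r³/μ) = 2π√((6.844×10⁵)³ / 1.909×10¹¹).
r³/μ = 1.679×10⁶ s², so T = 2π × 1.296×10³ = 8.143×10³ s.

T ≈ 8143 s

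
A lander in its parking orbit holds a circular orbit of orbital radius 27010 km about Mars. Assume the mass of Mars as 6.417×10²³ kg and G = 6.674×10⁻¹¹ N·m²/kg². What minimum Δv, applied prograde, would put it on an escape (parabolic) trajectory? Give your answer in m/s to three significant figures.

Δv ≈ 522 m/s

μ = GM = 6.674×10⁻¹¹ × 6.417×10²³ = 4.283×10¹³ m³/s².
r = 27010 km = 2.701×10⁷ m.
Circular speed v_c = √(μ/r) = 1259 m/s.
Escape speed v_esc = √(2μ/r) = √2 × v_c = 1781 m/s.
Δv = v_esc − v_c = 521.6 m/s.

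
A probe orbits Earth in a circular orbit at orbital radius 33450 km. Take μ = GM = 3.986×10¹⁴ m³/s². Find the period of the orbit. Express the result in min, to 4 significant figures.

r = 33450 km = 3.345×10⁷ m.
Kepler's third law: T = 2π√(r³/μ) = 2π√((3.345×10⁷)³ / 3.986×10¹⁴).
r³/μ = 9.390×10⁷ s², so T = 2π × 9.690×10³ = 6.088×10⁴ s.
Converting: 6.088×10⁴ s ÷ 60.00 = 1015 min.

T ≈ 1015 min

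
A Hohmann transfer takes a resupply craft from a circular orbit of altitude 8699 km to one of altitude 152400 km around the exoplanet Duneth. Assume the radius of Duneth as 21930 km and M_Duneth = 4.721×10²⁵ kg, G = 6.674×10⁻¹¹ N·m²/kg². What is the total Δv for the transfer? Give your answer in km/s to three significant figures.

μ = GM = 6.674×10⁻¹¹ × 4.721×10²⁵ = 3.151×10¹⁵ m³/s².
r₁ = 21930 + 8699 = 30629 km = 3.0629×10⁷ m.
r₂ = 21930 + 152400 = 174330 km = 1.7433×10⁸ m.
Transfer ellipse a_t = (r₁ + r₂)/2 = 1.025×10⁸ m.
At r₁: circular v_c1 = √(μ/r₁) = 10140 m/s; transfer-periapsis v_p = √[μ(2/r₁ − 1/a_t)] = 13230 m/s.
Δv₁ = v_p − v_c1 = 3086 m/s.
At r₂: circular v_c2 = √(μ/r₂) = 4251 m/s; transfer-apoapsis v_a = √[μ(2/r₂ − 1/a_t)] = 2324 m/s.
Δv₂ = v_c2 − v_a = 1927 m/s.
Total Δv = Δv₁ + Δv₂ = 5013 m/s = 5.013 km/s.

Δv_total ≈ 5.01 km/s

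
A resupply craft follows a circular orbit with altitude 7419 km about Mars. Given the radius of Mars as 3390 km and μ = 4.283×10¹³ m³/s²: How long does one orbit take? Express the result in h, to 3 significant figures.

r = 3390 + 7419 = 10809 km = 1.0809×10⁷ m.
Kepler's third law: T = 2π√(r³/μ) = 2π√((1.081×10⁷)³ / 4.283×10¹³).
r³/μ = 2.949×10⁷ s², so T = 2π × 5.430×10³ = 3.412×10⁴ s.
Converting: 3.412×10⁴ s ÷ 3600 = 9.477 h.

T ≈ 9.48 h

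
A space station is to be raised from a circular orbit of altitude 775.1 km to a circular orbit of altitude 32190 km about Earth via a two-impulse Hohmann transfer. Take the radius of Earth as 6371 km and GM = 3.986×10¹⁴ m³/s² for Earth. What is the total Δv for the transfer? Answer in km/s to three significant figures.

Δv_total ≈ 3.65 km/s

r₁ = 6371 + 775.1 = 7146.1 km = 7.1461×10⁶ m.
r₂ = 6371 + 32190 = 38561 km = 3.8561×10⁷ m.
Transfer ellipse a_t = (r₁ + r₂)/2 = 2.285×10⁷ m.
At r₁: circular v_c1 = √(μ/r₁) = 7469 m/s; transfer-perigee v_p = √[μ(2/r₁ − 1/a_t)] = 9701 m/s.
Δv₁ = v_p − v_c1 = 2233 m/s.
At r₂: circular v_c2 = √(μ/r₂) = 3215 m/s; transfer-apogee v_a = √[μ(2/r₂ − 1/a_t)] = 1798 m/s.
Δv₂ = v_c2 − v_a = 1417 m/s.
Total Δv = Δv₁ + Δv₂ = 3650 m/s = 3.650 km/s.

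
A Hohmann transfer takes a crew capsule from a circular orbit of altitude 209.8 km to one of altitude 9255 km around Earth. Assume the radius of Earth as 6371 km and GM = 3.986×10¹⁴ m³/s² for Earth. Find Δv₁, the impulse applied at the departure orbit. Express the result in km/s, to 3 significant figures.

Δv ≈ 1.45 km/s

r₁ = 6371 + 209.8 = 6580.8 km = 6.5808×10⁶ m.
r₂ = 6371 + 9255 = 15626 km = 1.5626×10⁷ m.
Transfer ellipse a_t = (r₁ + r₂)/2 = 1.110×10⁷ m.
At r₁: circular v_c1 = √(μ/r₁) = 7783 m/s; transfer-perigee v_p = √[μ(2/r₁ − 1/a_t)] = 9233 m/s.
Δv₁ = v_p − v_c1 = 1450 m/s.
= 1.450 km/s.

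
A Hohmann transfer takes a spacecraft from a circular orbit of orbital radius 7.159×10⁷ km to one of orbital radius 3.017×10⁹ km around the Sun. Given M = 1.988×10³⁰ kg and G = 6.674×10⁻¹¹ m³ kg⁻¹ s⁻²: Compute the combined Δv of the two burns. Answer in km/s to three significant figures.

Δv_total ≈ 22.3 km/s

μ = GM = 6.674×10⁻¹¹ × 1.988×10³⁰ = 1.327×10²⁰ m³/s².
r₁ = 7.159×10⁷ km = 7.159×10¹⁰ m.
r₂ = 3.017×10⁹ km = 3.017×10¹² m.
Transfer ellipse a_t = (r₁ + r₂)/2 = 1.544×10¹² m.
At r₁: circular v_c1 = √(μ/r₁) = 43050 m/s; transfer-perihelion v_p = √[μ(2/r₁ − 1/a_t)] = 60170 m/s.
Δv₁ = v_p − v_c1 = 17120 m/s.
At r₂: circular v_c2 = √(μ/r₂) = 6632 m/s; transfer-aphelion v_a = √[μ(2/r₂ − 1/a_t)] = 1428 m/s.
Δv₂ = v_c2 − v_a = 5204 m/s.
Total Δv = Δv₁ + Δv₂ = 22330 m/s = 22.33 km/s.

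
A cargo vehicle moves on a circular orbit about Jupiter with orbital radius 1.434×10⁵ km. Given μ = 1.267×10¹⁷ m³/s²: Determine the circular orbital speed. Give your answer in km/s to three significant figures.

v ≈ 29.7 km/s

r = 1.434×10⁵ km = 1.434×10⁸ m.
For a circular orbit v = √(μ/r) = √(1.267×10¹⁷ / 1.434×10⁸) = √(8.835×10⁸) = 29720 m/s.
That is 29.72 km/s.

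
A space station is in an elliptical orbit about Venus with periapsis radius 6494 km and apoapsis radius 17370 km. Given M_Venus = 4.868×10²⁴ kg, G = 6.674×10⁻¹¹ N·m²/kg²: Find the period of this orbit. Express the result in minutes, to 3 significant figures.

T ≈ 239 minutes

μ = GM = 6.674×10⁻¹¹ × 4.868×10²⁴ = 3.249×10¹⁴ m³/s².
Semi-major axis a = (r_p + r_a)/2 = (6494.0 + 17370)/2 = 11932 km = 1.193×10⁷ m.
By Kepler's third law T = 2π√(a³/μ) = 2π × 2.287×10³ = 1.437×10⁴ s.
= 239.5 minutes.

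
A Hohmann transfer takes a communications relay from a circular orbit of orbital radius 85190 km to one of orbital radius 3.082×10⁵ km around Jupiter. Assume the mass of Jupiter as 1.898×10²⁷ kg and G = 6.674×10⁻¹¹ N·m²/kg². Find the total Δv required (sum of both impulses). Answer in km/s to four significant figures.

Δv_total ≈ 16.64 km/s

μ = GM = 6.674×10⁻¹¹ × 1.898×10²⁷ = 1.267×10¹⁷ m³/s².
r₁ = 85190 km = 8.519×10⁷ m.
r₂ = 3.082×10⁵ km = 3.082×10⁸ m.
Transfer ellipse a_t = (r₁ + r₂)/2 = 1.967×10⁸ m.
At r₁: circular v_c1 = √(μ/r₁) = 38560 m/s; transfer-perijove v_p = √[μ(2/r₁ − 1/a_t)] = 48270 m/s.
Δv₁ = v_p − v_c1 = 9708 m/s.
At r₂: circular v_c2 = √(μ/r₂) = 20270 m/s; transfer-apojove v_a = √[μ(2/r₂ − 1/a_t)] = 13340 m/s.
Δv₂ = v_c2 − v_a = 6931 m/s.
Total Δv = Δv₁ + Δv₂ = 16640 m/s = 16.64 km/s.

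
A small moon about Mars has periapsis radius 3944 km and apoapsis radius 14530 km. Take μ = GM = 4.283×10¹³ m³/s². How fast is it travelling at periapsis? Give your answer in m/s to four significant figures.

Semi-major axis a = (r_p + r_a)/2 = 9237.0 km = 9.237×10⁶ m.
Vis-viva: v² = μ(2/r − 1/a) = 4.283×10¹³ × (5.071×10⁻⁷ − 1.083×10⁻⁷) = 1.708×10⁷ m²/s².
v = 4133 m/s.

v ≈ 4133 m/s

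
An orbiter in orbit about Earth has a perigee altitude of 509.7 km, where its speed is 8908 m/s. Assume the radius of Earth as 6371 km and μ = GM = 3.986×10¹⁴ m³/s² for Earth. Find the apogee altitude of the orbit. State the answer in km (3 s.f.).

apogee altitude ≈ 8580 km

r_p = 6371 + 509.7 = 6880.7 km = 6.881×10⁶ m.
Specific energy ε = v²/2 − μ/r = -1.825×10⁷ J/kg, so a = −μ/(2ε) = 1.092×10⁷ m.
The apsides satisfy r_p + r_a = 2a, so the apogee radius is 2a − r_p = 1.496×10⁷ m = 14956 km.
Apogee altitude = 14956 − 6371 = 8584.7 km.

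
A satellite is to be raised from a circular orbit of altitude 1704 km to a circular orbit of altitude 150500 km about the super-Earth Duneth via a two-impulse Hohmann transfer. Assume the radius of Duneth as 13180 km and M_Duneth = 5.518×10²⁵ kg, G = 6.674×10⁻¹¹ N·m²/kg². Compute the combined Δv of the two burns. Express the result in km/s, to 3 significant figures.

μ = GM = 6.674×10⁻¹¹ × 5.518×10²⁵ = 3.683×10¹⁵ m³/s².
r₁ = 13180 + 1704 = 14884 km = 1.4884×10⁷ m.
r₂ = 13180 + 150500 = 163680 km = 1.6368×10⁸ m.
Transfer ellipse a_t = (r₁ + r₂)/2 = 8.928×10⁷ m.
At r₁: circular v_c1 = √(μ/r₁) = 15730 m/s; transfer-periapsis v_p = √[μ(2/r₁ − 1/a_t)] = 21300 m/s.
Δv₁ = v_p − v_c1 = 5568 m/s.
At r₂: circular v_c2 = √(μ/r₂) = 4743 m/s; transfer-apoapsis v_a = √[μ(2/r₂ − 1/a_t)] = 1937 m/s.
Δv₂ = v_c2 − v_a = 2807 m/s.
Total Δv = Δv₁ + Δv₂ = 8375 m/s = 8.375 km/s.

Δv_total ≈ 8.37 km/s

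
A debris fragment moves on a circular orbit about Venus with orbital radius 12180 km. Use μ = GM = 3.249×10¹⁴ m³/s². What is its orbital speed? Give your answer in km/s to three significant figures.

r = 12180 km = 1.218×10⁷ m.
For a circular orbit v = √(μ/r) = √(3.249×10¹⁴ / 1.218×10⁷) = √(2.667×10⁷) = 5165 m/s.
That is 5.165 km/s.

v ≈ 5.16 km/s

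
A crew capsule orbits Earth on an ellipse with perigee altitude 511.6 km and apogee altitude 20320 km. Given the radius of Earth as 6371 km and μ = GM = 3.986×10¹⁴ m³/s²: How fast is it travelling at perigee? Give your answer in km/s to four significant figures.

r_p = 6371 + 511.6 = 6882.6 km = 6.8826×10⁶ m.
r_a = 6371 + 20320 = 26691 km = 2.6691×10⁷ m.
Semi-major axis a = (r_p + r_a)/2 = 16787 km = 1.679×10⁷ m.
Vis-viva: v² = μ(2/r − 1/a) = 3.986×10¹⁴ × (2.906×10⁻⁷ − 5.957×10⁻⁸) = 9.208×10⁷ m²/s².
v = 9596 m/s = 9.596 km/s.

v ≈ 9.596 km/s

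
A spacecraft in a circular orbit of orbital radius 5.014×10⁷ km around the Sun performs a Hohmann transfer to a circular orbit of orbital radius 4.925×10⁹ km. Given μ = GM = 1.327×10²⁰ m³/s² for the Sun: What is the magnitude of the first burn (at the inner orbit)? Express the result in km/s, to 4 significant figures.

Δv ≈ 20.94 km/s

r₁ = 5.014×10⁷ km = 5.014×10¹⁰ m.
r₂ = 4.925×10⁹ km = 4.925×10¹² m.
Transfer ellipse a_t = (r₁ + r₂)/2 = 2.488×10¹² m.
At r₁: circular v_c1 = √(μ/r₁) = 51450 m/s; transfer-perihelion v_p = √[μ(2/r₁ − 1/a_t)] = 72390 m/s.
Δv₁ = v_p − v_c1 = 20940 m/s.
= 20.94 km/s.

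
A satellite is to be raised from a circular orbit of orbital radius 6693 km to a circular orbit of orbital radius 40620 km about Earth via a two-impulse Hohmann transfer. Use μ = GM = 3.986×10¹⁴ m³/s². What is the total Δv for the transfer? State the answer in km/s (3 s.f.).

r₁ = 6693 km = 6.693×10⁶ m.
r₂ = 40620 km = 4.062×10⁷ m.
Transfer ellipse a_t = (r₁ + r₂)/2 = 2.366×10⁷ m.
At r₁: circular v_c1 = √(μ/r₁) = 7717 m/s; transfer-perigee v_p = √[μ(2/r₁ − 1/a_t)] = 10110 m/s.
Δv₁ = v_p − v_c1 = 2395 m/s.
At r₂: circular v_c2 = √(μ/r₂) = 3133 m/s; transfer-apogee v_a = √[μ(2/r₂ − 1/a_t)] = 1666 m/s.
Δv₂ = v_c2 − v_a = 1466 m/s.
Total Δv = Δv₁ + Δv₂ = 3862 m/s = 3.862 km/s.

Δv_total ≈ 3.86 km/s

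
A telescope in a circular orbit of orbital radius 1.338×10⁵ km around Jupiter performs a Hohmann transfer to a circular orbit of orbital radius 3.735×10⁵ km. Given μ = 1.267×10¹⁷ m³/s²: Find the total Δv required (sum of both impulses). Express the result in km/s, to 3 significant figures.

Δv_total ≈ 11.6 km/s

r₁ = 1.338×10⁵ km = 1.338×10⁸ m.
r₂ = 3.735×10⁵ km = 3.735×10⁸ m.
Transfer ellipse a_t = (r₁ + r₂)/2 = 2.536×10⁸ m.
At r₁: circular v_c1 = √(μ/r₁) = 30770 m/s; transfer-perijove v_p = √[μ(2/r₁ − 1/a_t)] = 37340 m/s.
Δv₁ = v_p − v_c1 = 6569 m/s.
At r₂: circular v_c2 = √(μ/r₂) = 18420 m/s; transfer-apojove v_a = √[μ(2/r₂ − 1/a_t)] = 13380 m/s.
Δv₂ = v_c2 − v_a = 5041 m/s.
Total Δv = Δv₁ + Δv₂ = 11610 m/s = 11.61 km/s.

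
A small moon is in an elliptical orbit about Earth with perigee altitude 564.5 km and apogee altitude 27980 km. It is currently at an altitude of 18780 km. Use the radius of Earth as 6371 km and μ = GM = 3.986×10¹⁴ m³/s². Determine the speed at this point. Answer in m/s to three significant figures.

v ≈ 3520 m/s

r_p = 6371 + 564.5 = 6935.5 km = 6.9355×10⁶ m.
r_a = 6371 + 27980 = 34351 km = 3.4351×10⁷ m.
r = 6371 + 18780 = 25151 km = 2.515×10⁷ m.
Semi-major axis a = (r_p + r_a)/2 = 20643 km = 2.064×10⁷ m.
Vis-viva: v² = μ(2/r − 1/a) = 3.986×10¹⁴ × (7.952×10⁻⁸ − 4.844×10⁻⁸) = 1.239×10⁷ m²/s².
v = 3520 m/s.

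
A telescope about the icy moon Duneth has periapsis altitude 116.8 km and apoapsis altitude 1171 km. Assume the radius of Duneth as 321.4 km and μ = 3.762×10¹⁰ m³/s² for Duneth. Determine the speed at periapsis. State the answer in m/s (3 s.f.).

v ≈ 364 m/s

r_p = 321.4 + 116.8 = 438.20 km = 4.3820×10⁵ m.
r_a = 321.4 + 1171 = 1492.4 km = 1.4924×10⁶ m.
Semi-major axis a = (r_p + r_a)/2 = 965.30 km = 9.653×10⁵ m.
Vis-viva: v² = μ(2/r − 1/a) = 3.762×10¹⁰ × (4.564×10⁻⁶ − 1.036×10⁻⁶) = 1.327×10⁵ m²/s².
v = 364.3 m/s.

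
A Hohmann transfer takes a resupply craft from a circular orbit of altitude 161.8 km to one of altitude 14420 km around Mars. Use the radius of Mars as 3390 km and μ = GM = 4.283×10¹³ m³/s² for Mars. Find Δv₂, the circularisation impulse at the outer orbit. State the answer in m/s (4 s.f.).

r₁ = 3390 + 161.8 = 3551.8 km = 3.5518×10⁶ m.
r₂ = 3390 + 14420 = 17810 km = 1.7810×10⁷ m.
Transfer ellipse a_t = (r₁ + r₂)/2 = 1.068×10⁷ m.
At r₁: circular v_c1 = √(μ/r₁) = 3473 m/s; transfer-periapsis v_p = √[μ(2/r₁ − 1/a_t)] = 4484 m/s.
At r₂: circular v_c2 = √(μ/r₂) = 1551 m/s; transfer-apoapsis v_a = √[μ(2/r₂ − 1/a_t)] = 894.3 m/s.
Δv₂ = v_c2 − v_a = 656.5 m/s.

Δv ≈ 656.5 m/s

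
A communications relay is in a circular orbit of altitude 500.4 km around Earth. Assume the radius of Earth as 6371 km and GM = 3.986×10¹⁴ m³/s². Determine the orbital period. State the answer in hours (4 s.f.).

r = 6371 + 500.4 = 6871.4 km = 6.8714×10⁶ m.
Kepler's third law: T = 2π√(r³/μ) = 2π√((6.871×10⁶)³ / 3.986×10¹⁴).
r³/μ = 8.140×10⁵ s², so T = 2π × 9.022×10² = 5.669×10³ s.
Converting: 5.669×10³ s ÷ 3600 = 1.575 hours.

T ≈ 1.575 hours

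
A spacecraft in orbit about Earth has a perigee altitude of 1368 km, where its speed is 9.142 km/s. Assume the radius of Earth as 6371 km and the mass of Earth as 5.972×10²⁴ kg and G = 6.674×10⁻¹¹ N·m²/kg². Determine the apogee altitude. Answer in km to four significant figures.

μ = GM = 6.674×10⁻¹¹ × 5.972×10²⁴ = 3.986×10¹⁴ m³/s².
r_p = 6371 + 1368 = 7739.0 km = 7.739×10⁶ m.
Specific energy ε = v²/2 − μ/r = -9.714×10⁶ J/kg, so a = −μ/(2ε) = 2.052×10⁷ m.
The apsides satisfy r_p + r_a = 2a, so the apogee radius is 2a − r_p = 3.329×10⁷ m = 33293 km.
Apogee altitude = 33293 − 6371 = 26922 km.

apogee altitude ≈ 26920 km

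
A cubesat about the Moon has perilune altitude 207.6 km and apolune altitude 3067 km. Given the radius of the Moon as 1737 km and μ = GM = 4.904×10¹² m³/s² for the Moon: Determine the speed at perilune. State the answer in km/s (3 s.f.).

r_p = 1737 + 207.6 = 1944.6 km = 1.9446×10⁶ m.
r_a = 1737 + 3067 = 4804.0 km = 4.8040×10⁶ m.
Semi-major axis a = (r_p + r_a)/2 = 3374.3 km = 3.374×10⁶ m.
Vis-viva: v² = μ(2/r − 1/a) = 4.904×10¹² × (1.028×10⁻⁶ − 2.964×10⁻⁷) = 3.590×10⁶ m²/s².
v = 1895 m/s = 1.895 km/s.

v ≈ 1.89 km/s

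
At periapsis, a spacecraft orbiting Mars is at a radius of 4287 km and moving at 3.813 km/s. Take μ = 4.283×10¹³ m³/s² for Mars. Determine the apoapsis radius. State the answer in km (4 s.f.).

r_p = 4.287×10⁶ m.
Specific energy ε = v²/2 − μ/r = -2.721×10⁶ J/kg, so a = −μ/(2ε) = 7.870×10⁶ m.
The apsides satisfy r_p + r_a = 2a, so the apoapsis radius is 2a − r_p = 1.145×10⁷ m = 11452 km.

apoapsis radius ≈ 11450 km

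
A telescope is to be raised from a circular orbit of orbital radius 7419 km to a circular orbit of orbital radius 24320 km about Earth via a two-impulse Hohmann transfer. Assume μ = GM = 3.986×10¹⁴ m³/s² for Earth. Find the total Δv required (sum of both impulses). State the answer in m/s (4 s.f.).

r₁ = 7419 km = 7.419×10⁶ m.
r₂ = 24320 km = 2.432×10⁷ m.
Transfer ellipse a_t = (r₁ + r₂)/2 = 1.587×10⁷ m.
At r₁: circular v_c1 = √(μ/r₁) = 7330 m/s; transfer-perigee v_p = √[μ(2/r₁ − 1/a_t)] = 9074 m/s.
Δv₁ = v_p − v_c1 = 1744 m/s.
At r₂: circular v_c2 = √(μ/r₂) = 4048 m/s; transfer-apogee v_a = √[μ(2/r₂ − 1/a_t)] = 2768 m/s.
Δv₂ = v_c2 − v_a = 1280 m/s.
Total Δv = Δv₁ + Δv₂ = 3024 m/s.

Δv_total ≈ 3024 m/s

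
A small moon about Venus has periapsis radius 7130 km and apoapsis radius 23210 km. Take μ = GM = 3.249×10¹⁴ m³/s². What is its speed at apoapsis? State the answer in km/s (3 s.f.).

v ≈ 2.57 km/s

Semi-major axis a = (r_p + r_a)/2 = 15170 km = 1.517×10⁷ m.
Vis-viva: v² = μ(2/r − 1/a) = 3.249×10¹⁴ × (8.617×10⁻⁸ − 6.592×10⁻⁸) = 6.579×10⁶ m²/s².
v = 2565 m/s = 2.565 km/s.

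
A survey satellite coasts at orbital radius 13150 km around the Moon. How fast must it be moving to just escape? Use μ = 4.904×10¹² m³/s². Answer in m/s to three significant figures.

r = 13150 km = 1.315×10⁷ m.
Escape speed v_esc = √(2μ/r) = √(2 × 4.904×10¹² / 1.315×10⁷) = √(7.459×10⁵) = 863.6 m/s.

v_esc ≈ 864 m/s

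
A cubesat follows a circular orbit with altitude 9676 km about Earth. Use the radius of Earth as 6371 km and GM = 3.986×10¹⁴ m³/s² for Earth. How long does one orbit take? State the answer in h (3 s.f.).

T ≈ 5.62 h

r = 6371 + 9676 = 16047 km = 1.6047×10⁷ m.
Kepler's third law: T = 2π√(r³/μ) = 2π√((1.605×10⁷)³ / 3.986×10¹⁴).
r³/μ = 1.037×10⁷ s², so T = 2π × 3.220×10³ = 2.023×10⁴ s.
Converting: 2.023×10⁴ s ÷ 3600 = 5.620 h.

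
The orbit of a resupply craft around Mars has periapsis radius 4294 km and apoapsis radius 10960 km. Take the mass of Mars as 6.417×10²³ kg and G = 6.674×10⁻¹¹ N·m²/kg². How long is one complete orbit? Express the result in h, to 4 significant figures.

T ≈ 5.618 h

μ = GM = 6.674×10⁻¹¹ × 6.417×10²³ = 4.283×10¹³ m³/s².
Semi-major axis a = (r_p + r_a)/2 = (4294.0 + 10960)/2 = 7627.0 km = 7.627×10⁶ m.
By Kepler's third law T = 2π√(a³/μ) = 2π × 3.219×10³ = 2.022×10⁴ s.
= 5.618 h.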